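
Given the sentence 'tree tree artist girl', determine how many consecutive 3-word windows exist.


Word trigrams from [4] words:
  Trigram 1: (tree tree artist)
  Trigram 2: (tree artist girl)
Total word trigrams: 4 - 2 = 2

2


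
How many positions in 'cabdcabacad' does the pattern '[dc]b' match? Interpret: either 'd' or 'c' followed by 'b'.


Pattern: [dc]b means either 'd' or 'c' followed by 'b'.
Scanning 'cabdcabacad' position-by-position:
  Pos 0: window 'ca' -> no
  Pos 1: window 'ab' -> no
  Pos 2: window 'bd' -> no
  Pos 3: window 'dc' -> no
  Pos 4: window 'ca' -> no
  Pos 5: window 'ab' -> no
  Pos 6: window 'ba' -> no
  Pos 7: window 'ac' -> no
  Pos 8: window 'ca' -> no
  Pos 9: window 'ad' -> no
  Pos 10: window 'd' -> no
Total matches: 0

0


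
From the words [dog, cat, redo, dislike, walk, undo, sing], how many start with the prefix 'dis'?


Checking each word for prefix 'dis':
  'dog' -> no (count: 0)
  'cat' -> no (count: 0)
  'redo' -> no (count: 0)
  'dislike' -> YES, starts with 'dis' (count: 1)
  'walk' -> no (count: 1)
  'undo' -> no (count: 1)
  'sing' -> no (count: 1)
Total with prefix 'dis': 1

1


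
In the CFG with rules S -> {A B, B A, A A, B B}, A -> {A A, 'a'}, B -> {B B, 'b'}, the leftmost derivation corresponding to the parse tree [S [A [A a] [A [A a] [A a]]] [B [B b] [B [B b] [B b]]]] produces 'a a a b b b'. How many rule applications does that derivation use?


Every bracketed nonterminal node [X ...] in the tree is produced by exactly one rule application.
Reading the tree off as a leftmost derivation:
  Step 1: S  =>  A B   (applied S -> A B)
  Step 2: A B  =>  A A B   (applied A -> A A)
  Step 3: A A B  =>  a A B   (applied A -> a)
  Step 4: a A B  =>  a A A B   (applied A -> A A)
  Step 5: a A A B  =>  a a A B   (applied A -> a)
  Step 6: a a A B  =>  a a a B   (applied A -> a)
  Step 7: a a a B  =>  a a a B B   (applied B -> B B)
  Step 8: a a a B B  =>  a a a b B   (applied B -> b)
  Step 9: a a a b B  =>  a a a b B B   (applied B -> B B)
  Step 10: a a a b B B  =>  a a a b b B   (applied B -> b)
  Step 11: a a a b b B  =>  a a a b b b   (applied B -> b)
Final yield: a a a b b b
Total rewrite steps: 11

11


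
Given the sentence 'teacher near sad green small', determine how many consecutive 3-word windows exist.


Word trigrams from [5] words:
  Trigram 1: (teacher near sad)
  Trigram 2: (near sad green)
  Trigram 3: (sad green small)
Total word trigrams: 5 - 2 = 3

3


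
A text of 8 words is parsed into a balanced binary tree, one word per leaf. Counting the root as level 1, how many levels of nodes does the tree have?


In a balanced binary tree with n leaves the deepest leaf is ceil(log2(n)) edges below the root,
so counting node levels inclusive of root and leaves gives ceil(log2(n)) + 1 levels.
log2(8) = 3.0000
ceil(3.0000) = 3
levels = 3 + 1 = 4

4


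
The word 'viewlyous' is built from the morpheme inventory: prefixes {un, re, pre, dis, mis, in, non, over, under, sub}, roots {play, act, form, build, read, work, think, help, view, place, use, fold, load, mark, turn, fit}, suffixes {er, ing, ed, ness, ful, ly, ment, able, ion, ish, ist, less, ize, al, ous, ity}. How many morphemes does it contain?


Segmenting 'viewlyous' against the inventory:
  'view' -> root (morpheme 1)
  'ly' -> suffix (morpheme 2)
  'ous' -> suffix (morpheme 3)
Total morphemes: 3

3


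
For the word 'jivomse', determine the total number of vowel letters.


Scanning each character of 'jivomse':
  Position 1: 'j' -> consonant (running count: 0)
  Position 2: 'i' -> vowel (running count: 1)
  Position 3: 'v' -> consonant (running count: 1)
  Position 4: 'o' -> vowel (running count: 2)
  Position 5: 'm' -> consonant (running count: 2)
  Position 6: 's' -> consonant (running count: 2)
  Position 7: 'e' -> vowel (running count: 3)
Total vowels: 3

3


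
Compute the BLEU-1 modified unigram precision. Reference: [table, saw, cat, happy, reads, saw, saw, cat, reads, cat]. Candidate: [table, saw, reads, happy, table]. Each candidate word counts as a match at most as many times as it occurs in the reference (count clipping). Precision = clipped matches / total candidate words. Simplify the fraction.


Reference word counts: {'cat': 3, 'happy': 1, 'reads': 2, 'saw': 3, 'table': 1}
Checking each candidate word (with clipping):
  'table' -> in reference (ref count 1, used 1/1) -> match (matches: 1)
  'saw' -> in reference (ref count 3, used 1/3) -> match (matches: 2)
  'reads' -> in reference (ref count 2, used 1/2) -> match (matches: 3)
  'happy' -> in reference (ref count 1, used 1/1) -> match (matches: 4)
  'table' -> ref count 1 already used up (1/1) -> clipped, no match (matches: 4)
Clipped matches: 4, Candidate length: 5
Precision = 4/5

4/5


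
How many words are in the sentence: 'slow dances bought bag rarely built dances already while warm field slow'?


Counting words by splitting on spaces:
  Word 1: 'slow'
  Word 2: 'dances'
  Word 3: 'bought'
  Word 4: 'bag'
  Word 5: 'rarely'
  Word 6: 'built'
  Word 7: 'dances'
  Word 8: 'already'
  Word 9: 'while'
  Word 10: 'warm'
  Word 11: 'field'
  Word 12: 'slow'
Total words: 12

12


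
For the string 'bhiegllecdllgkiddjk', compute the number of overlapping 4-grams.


String 'bhiegllecdllgkiddjk' has length L = 19.
Number of overlapping n-grams = L - n + 1
Substituting: 19 - 4 + 1 = 16

16


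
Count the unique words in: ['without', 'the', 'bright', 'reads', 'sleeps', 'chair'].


Listing all tokens and tracking unique types:
  Token 1: 'without' -> NEW (unique so far: 1)
  Token 2: 'the' -> NEW (unique so far: 2)
  Token 3: 'bright' -> NEW (unique so far: 3)
  Token 4: 'reads' -> NEW (unique so far: 4)
  Token 5: 'sleeps' -> NEW (unique so far: 5)
  Token 6: 'chair' -> NEW (unique so far: 6)
Unique types: ('bright', 'chair', 'reads', 'sleeps', 'the', 'without')
Vocabulary size: 6

6


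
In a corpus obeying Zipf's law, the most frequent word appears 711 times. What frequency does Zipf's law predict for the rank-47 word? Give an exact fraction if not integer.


Zipf's law: freq(rank) = f1 / rank
f1 = 711, rank = 47
freq = 711 / 47
GCD(711, 47) = 1
Simplified: 711/47

711/47


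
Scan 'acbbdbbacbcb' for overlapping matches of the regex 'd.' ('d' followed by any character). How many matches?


Pattern: d. means 'd' followed by any character.
Scanning 'acbbdbbacbcb' position-by-position:
  Pos 0: window 'ac' -> no
  Pos 1: window 'cb' -> no
  Pos 2: window 'bb' -> no
  Pos 3: window 'bd' -> no
  Pos 4: window 'db' -> MATCH
  Pos 5: window 'bb' -> no
  Pos 6: window 'ba' -> no
  Pos 7: window 'ac' -> no
  Pos 8: window 'cb' -> no
  Pos 9: window 'bc' -> no
  Pos 10: window 'cb' -> no
  Pos 11: window 'b' -> no
Total matches: 1

1


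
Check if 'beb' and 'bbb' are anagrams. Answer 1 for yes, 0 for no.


Sort characters of 'beb': 'bbe'
Sort characters of 'bbb': 'bbb'
Sorted forms differ -> they are NOT anagrams
Result: 0

0


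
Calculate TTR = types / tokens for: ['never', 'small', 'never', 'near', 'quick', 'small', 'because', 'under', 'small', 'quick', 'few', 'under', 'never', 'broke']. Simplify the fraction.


Tokens: 14
Unique types: ('because', 'broke', 'few', 'near', 'never', 'quick', 'small', 'under') = 8
TTR = 8/14
Simplify: divide both by 2 -> 4/7
TTR = 4/7

4/7


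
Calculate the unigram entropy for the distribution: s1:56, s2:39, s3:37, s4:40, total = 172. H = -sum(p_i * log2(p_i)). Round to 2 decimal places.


Computing entropy H = -sum(p_i * log2(p_i)):
  s1: p = 56/172 = 0.3256, -p*log2(p) = 0.5271
  s2: p = 39/172 = 0.2267, -p*log2(p) = 0.4854
  s3: p = 37/172 = 0.2151, -p*log2(p) = 0.4769
  s4: p = 40/172 = 0.2326, -p*log2(p) = 0.4894
H = sum of terms = 1.9788
Rounded to 2 decimals: 1.98

1.98


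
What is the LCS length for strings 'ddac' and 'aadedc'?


DP table for LCS of 'ddac' and 'aadedc':
       a  a  d  e  d  c
    0  0  0  0  0  0  0
  d 0  0  0  1  1  1  1
  d 0  0  0  1  1  2  2
  a 0  1  1  1  1  2  2
  c 0  1  1  1  1  2  3
LCS: 'ddc'
LCS length = 3

3


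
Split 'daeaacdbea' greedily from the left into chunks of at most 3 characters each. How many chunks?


'daeaacdbea' has 10 characters.
Chunking with max size 3:
  Chunk 1: 'dae' (positions 0-2)
  Chunk 2: 'aac' (positions 3-5)
  Chunk 3: 'dbe' (positions 6-8)
  Chunk 4: 'a' (positions 9-9)
Total chunks: ceil(10 / 3) = 4

4


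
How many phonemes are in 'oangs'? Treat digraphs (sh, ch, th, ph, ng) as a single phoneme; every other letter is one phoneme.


Parsing 'oangs' greedily, digraphs first:
  'o' -> vowel phoneme (phonemes so far: 1)
  'a' -> vowel phoneme (phonemes so far: 2)
  'ng' -> digraph (1 consonant phoneme) (phonemes so far: 3)
  's' -> consonant phoneme (phonemes so far: 4)
Total phonemes: 4

4


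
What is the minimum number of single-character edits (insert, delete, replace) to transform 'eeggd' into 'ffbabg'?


Building DP table for s1='eeggd' (len 5) and s2='ffbabg' (len 6):
       f  f  b  a  b  g
    0  1  2  3  4  5  6
  e 1  1  2  3  4  5  6
  e 2  2  2  3  4  5  6
  g 3  3  3  3  4  5  5
  g 4  4  4  4  4  5  5
  d 5  5  5  5  5  5  6
Edit distance = dp[5][6] = 6

6


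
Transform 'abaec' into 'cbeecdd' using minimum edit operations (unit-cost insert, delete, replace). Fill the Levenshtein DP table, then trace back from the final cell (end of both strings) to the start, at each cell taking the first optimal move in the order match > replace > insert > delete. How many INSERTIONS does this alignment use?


Edit distance = 4. Backtracking from cell (5, 7) with preference match > replace > insert > delete,
then listing the resulting alignment 'abaec' -> 'cbeecdd' left to right:
  Step 1: replace a->c
  Step 2: keep 'b'
  Step 3: replace a->e
  Step 4: keep 'e'
  Step 5: keep 'c'
  Step 6: insert 'd' [insertion #1]
  Step 7: insert 'd' [insertion #2]
Total insertions: 2

2


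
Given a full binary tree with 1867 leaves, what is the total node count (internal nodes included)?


Leaf nodes (terminals): 1867
Internal nodes = n - 1 = 1867 - 1 = 1866
Total = leaves + internal = 1867 + 1866 = 3733

3733


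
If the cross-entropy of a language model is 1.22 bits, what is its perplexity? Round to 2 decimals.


Perplexity formula: PP = 2^H
H = 1.22
PP = 2^1.22
Decompose: 2^1.22 = 2^1 * 2^0.22
2^1 = 2, 2^0.22 ~ 1.1647336
PP ~ 2 * 1.1647336 = 2.3294672
Rounded to 2 decimals: 2.33

2.33


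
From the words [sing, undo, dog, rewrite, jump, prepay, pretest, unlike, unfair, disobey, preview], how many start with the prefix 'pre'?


Checking each word for prefix 'pre':
  'sing' -> no (count: 0)
  'undo' -> no (count: 0)
  'dog' -> no (count: 0)
  'rewrite' -> no (count: 0)
  'jump' -> no (count: 0)
  'prepay' -> YES, starts with 'pre' (count: 1)
  'pretest' -> YES, starts with 'pre' (count: 2)
  'unlike' -> no (count: 2)
  'unfair' -> no (count: 2)
  'disobey' -> no (count: 2)
  'preview' -> YES, starts with 'pre' (count: 3)
Total with prefix 'pre': 3

3


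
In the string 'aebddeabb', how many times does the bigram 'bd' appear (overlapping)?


Scanning 'aebddeabb' for bigram 'bd':
  Position 0: 'ae' -> no
  Position 1: 'eb' -> no
  Position 2: 'bd' -> MATCH
  Position 3: 'dd' -> no
  Position 4: 'de' -> no
  Position 5: 'ea' -> no
  Position 6: 'ab' -> no
  Position 7: 'bb' -> no
Total matches: 1

1


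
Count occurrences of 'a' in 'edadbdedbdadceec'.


Scanning 'edadbdedbdadceec' for 'a':
  Position 2: 'a' -> MATCH (count: 1)
  Position 10: 'a' -> MATCH (count: 2)
Total occurrences of 'a': 2

2


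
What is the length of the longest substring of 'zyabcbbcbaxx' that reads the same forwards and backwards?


Scanning 'zyabcbbcbaxx' for palindromic substrings.
Substring at positions 2-9: 'abcbbcba'.
Check: reverse('abcbbcba') = 'abcbbcba' -> palindrome confirmed.
Neighbouring characters ('y' / 'x') break symmetry, so it cannot extend further.
No longer palindromic substring exists; longest length = 8

8


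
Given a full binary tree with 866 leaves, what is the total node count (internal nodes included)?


Leaf nodes (terminals): 866
Internal nodes = n - 1 = 866 - 1 = 865
Total = leaves + internal = 866 + 865 = 1731

1731


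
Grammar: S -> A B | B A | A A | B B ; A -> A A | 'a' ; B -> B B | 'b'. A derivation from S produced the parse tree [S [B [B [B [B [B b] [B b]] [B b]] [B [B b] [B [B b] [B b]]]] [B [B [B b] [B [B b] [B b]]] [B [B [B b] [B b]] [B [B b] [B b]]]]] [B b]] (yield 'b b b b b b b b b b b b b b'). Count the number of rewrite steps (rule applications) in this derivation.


Every bracketed nonterminal node [X ...] in the tree is produced by exactly one rule application.
Reading the tree off as a leftmost derivation:
  Step 1: S  =>  B B   (applied S -> B B)
  Step 2: B B  =>  B B B   (applied B -> B B)
  Step 3: B B B  =>  B B B B   (applied B -> B B)
  Step 4: B B B B  =>  B B B B B   (applied B -> B B)
  Step 5: B B B B B  =>  B B B B B B   (applied B -> B B)
  Step 6: B B B B B B  =>  b B B B B B   (applied B -> b)
  Step 7: b B B B B B  =>  b b B B B B   (applied B -> b)
  Step 8: b b B B B B  =>  b b b B B B   (applied B -> b)
  Step 9: b b b B B B  =>  b b b B B B B   (applied B -> B B)
  Step 10: b b b B B B B  =>  b b b b B B B   (applied B -> b)
  Step 11: b b b b B B B  =>  b b b b B B B B   (applied B -> B B)
  Step 12: b b b b B B B B  =>  b b b b b B B B   (applied B -> b)
  Step 13: b b b b b B B B  =>  b b b b b b B B   (applied B -> b)
  Step 14: b b b b b b B B  =>  b b b b b b B B B   (applied B -> B B)
  Step 15: b b b b b b B B B  =>  b b b b b b B B B B   (applied B -> B B)
  Step 16: b b b b b b B B B B  =>  b b b b b b b B B B   (applied B -> b)
  Step 17: b b b b b b b B B B  =>  b b b b b b b B B B B   (applied B -> B B)
  Step 18: b b b b b b b B B B B  =>  b b b b b b b b B B B   (applied B -> b)
  Step 19: b b b b b b b b B B B  =>  b b b b b b b b b B B   (applied B -> b)
  Step 20: b b b b b b b b b B B  =>  b b b b b b b b b B B B   (applied B -> B B)
  Step 21: b b b b b b b b b B B B  =>  b b b b b b b b b B B B B   (applied B -> B B)
  Step 22: b b b b b b b b b B B B B  =>  b b b b b b b b b b B B B   (applied B -> b)
  Step 23: b b b b b b b b b b B B B  =>  b b b b b b b b b b b B B   (applied B -> b)
  Step 24: b b b b b b b b b b b B B  =>  b b b b b b b b b b b B B B   (applied B -> B B)
  Step 25: b b b b b b b b b b b B B B  =>  b b b b b b b b b b b b B B   (applied B -> b)
  Step 26: b b b b b b b b b b b b B B  =>  b b b b b b b b b b b b b B   (applied B -> b)
  Step 27: b b b b b b b b b b b b b B  =>  b b b b b b b b b b b b b b   (applied B -> b)
Final yield: b b b b b b b b b b b b b b
Total rewrite steps: 27

27


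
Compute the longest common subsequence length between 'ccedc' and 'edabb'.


DP table for LCS of 'ccedc' and 'edabb':
       e  d  a  b  b
    0  0  0  0  0  0
  c 0  0  0  0  0  0
  c 0  0  0  0  0  0
  e 0  1  1  1  1  1
  d 0  1  2  2  2  2
  c 0  1  2  2  2  2
LCS: 'ed'
LCS length = 2

2


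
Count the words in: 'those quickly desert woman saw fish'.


Counting words by splitting on spaces:
  Word 1: 'those'
  Word 2: 'quickly'
  Word 3: 'desert'
  Word 4: 'woman'
  Word 5: 'saw'
  Word 6: 'fish'
Total words: 6

6


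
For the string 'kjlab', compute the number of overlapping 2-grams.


String 'kjlab' has length L = 5.
Number of overlapping n-grams = L - n + 1
Substituting: 5 - 2 + 1 = 4

4


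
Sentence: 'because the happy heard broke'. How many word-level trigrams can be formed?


Word trigrams from [5] words:
  Trigram 1: (because the happy)
  Trigram 2: (the happy heard)
  Trigram 3: (happy heard broke)
Total word trigrams: 5 - 2 = 3

3


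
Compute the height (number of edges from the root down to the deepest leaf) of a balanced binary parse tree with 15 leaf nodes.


In a balanced binary tree with n leaves the deepest leaf is ceil(log2(n)) edges below the root.
log2(15) = 3.9069
ceil(3.9069) = 4
height (edges) = 4

4


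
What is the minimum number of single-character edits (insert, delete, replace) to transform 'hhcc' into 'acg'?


Building DP table for s1='hhcc' (len 4) and s2='acg' (len 3):
       a  c  g
    0  1  2  3
  h 1  1  2  3
  h 2  2  2  3
  c 3  3  2  3
  c 4  4  3  3
Edit distance = dp[4][3] = 3

3


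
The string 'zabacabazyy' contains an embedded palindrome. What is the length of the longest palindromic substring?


Scanning 'zabacabazyy' for palindromic substrings.
Substring at positions 0-8: 'zabacabaz'.
Check: reverse('zabacabaz') = 'zabacabaz' -> palindrome confirmed.
Neighbouring characters ('-' / 'y') break symmetry, so it cannot extend further.
No longer palindromic substring exists; longest length = 9

9


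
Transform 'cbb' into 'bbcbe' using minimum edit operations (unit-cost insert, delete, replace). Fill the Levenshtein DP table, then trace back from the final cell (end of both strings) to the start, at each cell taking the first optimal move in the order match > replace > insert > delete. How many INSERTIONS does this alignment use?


Edit distance = 3. Backtracking from cell (3, 5) with preference match > replace > insert > delete,
then listing the resulting alignment 'cbb' -> 'bbcbe' left to right:
  Step 1: insert 'b' [insertion #1]
  Step 2: insert 'b' [insertion #2]
  Step 3: keep 'c'
  Step 4: keep 'b'
  Step 5: replace b->e
Total insertions: 2

2


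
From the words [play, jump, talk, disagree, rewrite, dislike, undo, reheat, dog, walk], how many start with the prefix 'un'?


Checking each word for prefix 'un':
  'play' -> no (count: 0)
  'jump' -> no (count: 0)
  'talk' -> no (count: 0)
  'disagree' -> no (count: 0)
  'rewrite' -> no (count: 0)
  'dislike' -> no (count: 0)
  'undo' -> YES, starts with 'un' (count: 1)
  'reheat' -> no (count: 1)
  'dog' -> no (count: 1)
  'walk' -> no (count: 1)
Total with prefix 'un': 1

1


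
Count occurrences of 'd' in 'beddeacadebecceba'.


Scanning 'beddeacadebecceba' for 'd':
  Position 2: 'd' -> MATCH (count: 1)
  Position 3: 'd' -> MATCH (count: 2)
  Position 8: 'd' -> MATCH (count: 3)
Total occurrences of 'd': 3

3


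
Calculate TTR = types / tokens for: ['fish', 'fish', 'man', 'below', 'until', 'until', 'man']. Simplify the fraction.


Tokens: 7
Unique types: ('below', 'fish', 'man', 'until') = 4
TTR = 4/7
Already in lowest terms.

4/7


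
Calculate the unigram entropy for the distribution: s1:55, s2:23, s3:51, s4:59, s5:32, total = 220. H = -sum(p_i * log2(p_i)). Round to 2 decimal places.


Computing entropy H = -sum(p_i * log2(p_i)):
  s1: p = 55/220 = 0.2500, -p*log2(p) = 0.5000
  s2: p = 23/220 = 0.1045, -p*log2(p) = 0.3406
  s3: p = 51/220 = 0.2318, -p*log2(p) = 0.4889
  s4: p = 59/220 = 0.2682, -p*log2(p) = 0.5092
  s5: p = 32/220 = 0.1455, -p*log2(p) = 0.4046
H = sum of terms = 2.2433
Rounded to 2 decimals: 2.24

2.24


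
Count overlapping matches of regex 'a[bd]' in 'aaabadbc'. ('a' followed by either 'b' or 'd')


Pattern: a[bd] means 'a' followed by either 'b' or 'd'.
Scanning 'aaabadbc' position-by-position:
  Pos 0: window 'aa' -> no
  Pos 1: window 'aa' -> no
  Pos 2: window 'ab' -> MATCH
  Pos 3: window 'ba' -> no
  Pos 4: window 'ad' -> MATCH
  Pos 5: window 'db' -> no
  Pos 6: window 'bc' -> no
  Pos 7: window 'c' -> no
Total matches: 2

2


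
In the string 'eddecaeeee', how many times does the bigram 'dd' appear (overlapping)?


Scanning 'eddecaeeee' for bigram 'dd':
  Position 0: 'ed' -> no
  Position 1: 'dd' -> MATCH
  Position 2: 'de' -> no
  Position 3: 'ec' -> no
  Position 4: 'ca' -> no
  Position 5: 'ae' -> no
  Position 6: 'ee' -> no
  Position 7: 'ee' -> no
  Position 8: 'ee' -> no
Total matches: 1

1


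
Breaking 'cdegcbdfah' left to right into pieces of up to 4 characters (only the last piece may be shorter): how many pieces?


'cdegcbdfah' has 10 characters.
Chunking with max size 4:
  Chunk 1: 'cdeg' (positions 0-3)
  Chunk 2: 'cbdf' (positions 4-7)
  Chunk 3: 'ah' (positions 8-9)
Total chunks: ceil(10 / 4) = 3

3


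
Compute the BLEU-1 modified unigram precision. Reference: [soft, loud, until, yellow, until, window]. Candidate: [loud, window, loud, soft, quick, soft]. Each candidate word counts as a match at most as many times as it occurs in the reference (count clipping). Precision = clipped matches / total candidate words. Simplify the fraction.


Reference word counts: {'loud': 1, 'soft': 1, 'until': 2, 'window': 1, 'yellow': 1}
Checking each candidate word (with clipping):
  'loud' -> in reference (ref count 1, used 1/1) -> match (matches: 1)
  'window' -> in reference (ref count 1, used 1/1) -> match (matches: 2)
  'loud' -> ref count 1 already used up (1/1) -> clipped, no match (matches: 2)
  'soft' -> in reference (ref count 1, used 1/1) -> match (matches: 3)
  'quick' -> not in reference -> no match (matches: 3)
  'soft' -> ref count 1 already used up (1/1) -> clipped, no match (matches: 3)
Clipped matches: 3, Candidate length: 6
Precision = 3/6 = 1/2

1/2


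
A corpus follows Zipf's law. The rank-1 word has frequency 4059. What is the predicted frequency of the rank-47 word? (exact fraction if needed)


Zipf's law: freq(rank) = f1 / rank
f1 = 4059, rank = 47
freq = 4059 / 47
GCD(4059, 47) = 1
Simplified: 4059/47

4059/47


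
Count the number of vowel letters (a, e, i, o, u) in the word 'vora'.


Scanning each character of 'vora':
  Position 1: 'v' -> consonant (running count: 0)
  Position 2: 'o' -> vowel (running count: 1)
  Position 3: 'r' -> consonant (running count: 1)
  Position 4: 'a' -> vowel (running count: 2)
Total vowels: 2

2


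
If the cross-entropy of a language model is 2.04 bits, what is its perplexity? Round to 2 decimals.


Perplexity formula: PP = 2^H
H = 2.04
PP = 2^2.04
Decompose: 2^2.04 = 2^2 * 2^0.04
2^2 = 4, 2^0.04 ~ 1.0281138
PP ~ 4 * 1.0281138 = 4.1124552
Rounded to 2 decimals: 4.11

4.11


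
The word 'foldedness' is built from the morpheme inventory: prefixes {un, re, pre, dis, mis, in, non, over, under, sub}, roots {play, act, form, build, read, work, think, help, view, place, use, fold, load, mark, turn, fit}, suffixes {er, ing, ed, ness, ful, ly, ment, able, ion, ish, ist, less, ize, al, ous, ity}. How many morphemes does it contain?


Segmenting 'foldedness' against the inventory:
  'fold' -> root (morpheme 1)
  'ed' -> suffix (morpheme 2)
  'ness' -> suffix (morpheme 3)
Total morphemes: 3

3


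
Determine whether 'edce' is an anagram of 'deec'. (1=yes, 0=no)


Sort characters of 'edce': 'cdee'
Sort characters of 'deec': 'cdee'
Sorted forms match -> they ARE anagrams
Result: 1

1


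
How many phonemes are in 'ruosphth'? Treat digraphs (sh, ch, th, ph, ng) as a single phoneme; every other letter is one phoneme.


Parsing 'ruosphth' greedily, digraphs first:
  'r' -> consonant phoneme (phonemes so far: 1)
  'u' -> vowel phoneme (phonemes so far: 2)
  'o' -> vowel phoneme (phonemes so far: 3)
  's' -> consonant phoneme (phonemes so far: 4)
  'ph' -> digraph (1 consonant phoneme) (phonemes so far: 5)
  'th' -> digraph (1 consonant phoneme) (phonemes so far: 6)
Total phonemes: 6

6


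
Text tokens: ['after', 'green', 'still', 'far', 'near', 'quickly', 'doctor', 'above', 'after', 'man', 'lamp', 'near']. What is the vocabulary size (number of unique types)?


Listing all tokens and tracking unique types:
  Token 1: 'after' -> NEW (unique so far: 1)
  Token 2: 'green' -> NEW (unique so far: 2)
  Token 3: 'still' -> NEW (unique so far: 3)
  Token 4: 'far' -> NEW (unique so far: 4)
  Token 5: 'near' -> NEW (unique so far: 5)
  Token 6: 'quickly' -> NEW (unique so far: 6)
  Token 7: 'doctor' -> NEW (unique so far: 7)
  Token 8: 'above' -> NEW (unique so far: 8)
  Token 9: 'after' -> duplicate (unique so far: 8)
  Token 10: 'man' -> NEW (unique so far: 9)
  Token 11: 'lamp' -> NEW (unique so far: 10)
  Token 12: 'near' -> duplicate (unique so far: 10)
Unique types: ('above', 'after', 'doctor', 'far', 'green', 'lamp', 'man', 'near', 'quickly', 'still')
Vocabulary size: 10

10


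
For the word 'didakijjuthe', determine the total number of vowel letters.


Scanning each character of 'didakijjuthe':
  Position 1: 'd' -> consonant (running count: 0)
  Position 2: 'i' -> vowel (running count: 1)
  Position 3: 'd' -> consonant (running count: 1)
  Position 4: 'a' -> vowel (running count: 2)
  Position 5: 'k' -> consonant (running count: 2)
  Position 6: 'i' -> vowel (running count: 3)
  Position 7: 'j' -> consonant (running count: 3)
  Position 8: 'j' -> consonant (running count: 3)
  Position 9: 'u' -> vowel (running count: 4)
  Position 10: 't' -> consonant (running count: 4)
  Position 11: 'h' -> consonant (running count: 4)
  Position 12: 'e' -> vowel (running count: 5)
Total vowels: 5

5


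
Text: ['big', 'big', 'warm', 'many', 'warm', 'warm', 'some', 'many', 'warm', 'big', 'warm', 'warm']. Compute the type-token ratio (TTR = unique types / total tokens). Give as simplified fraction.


Tokens: 12
Unique types: ('big', 'many', 'some', 'warm') = 4
TTR = 4/12
Simplify: divide both by 4 -> 1/3
TTR = 1/3

1/3


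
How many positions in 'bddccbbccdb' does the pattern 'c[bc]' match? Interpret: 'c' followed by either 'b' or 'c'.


Pattern: c[bc] means 'c' followed by either 'b' or 'c'.
Scanning 'bddccbbccdb' position-by-position:
  Pos 0: window 'bd' -> no
  Pos 1: window 'dd' -> no
  Pos 2: window 'dc' -> no
  Pos 3: window 'cc' -> MATCH
  Pos 4: window 'cb' -> MATCH
  Pos 5: window 'bb' -> no
  Pos 6: window 'bc' -> no
  Pos 7: window 'cc' -> MATCH
  Pos 8: window 'cd' -> no
  Pos 9: window 'db' -> no
  Pos 10: window 'b' -> no
Total matches: 3

3


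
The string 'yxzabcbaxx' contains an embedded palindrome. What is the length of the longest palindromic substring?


Scanning 'yxzabcbaxx' for palindromic substrings.
Substring at positions 3-7: 'abcba'.
Check: reverse('abcba') = 'abcba' -> palindrome confirmed.
Neighbouring characters ('z' / 'x') break symmetry, so it cannot extend further.
No longer palindromic substring exists; longest length = 5

5


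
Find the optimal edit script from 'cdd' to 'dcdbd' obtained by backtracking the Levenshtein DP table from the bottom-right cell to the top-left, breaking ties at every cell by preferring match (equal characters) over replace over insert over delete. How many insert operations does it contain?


Edit distance = 2. Backtracking from cell (3, 5) with preference match > replace > insert > delete,
then listing the resulting alignment 'cdd' -> 'dcdbd' left to right:
  Step 1: insert 'd' [insertion #1]
  Step 2: keep 'c'
  Step 3: keep 'd'
  Step 4: insert 'b' [insertion #2]
  Step 5: keep 'd'
Total insertions: 2

2


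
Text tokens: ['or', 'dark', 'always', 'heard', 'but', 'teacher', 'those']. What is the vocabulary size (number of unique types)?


Listing all tokens and tracking unique types:
  Token 1: 'or' -> NEW (unique so far: 1)
  Token 2: 'dark' -> NEW (unique so far: 2)
  Token 3: 'always' -> NEW (unique so far: 3)
  Token 4: 'heard' -> NEW (unique so far: 4)
  Token 5: 'but' -> NEW (unique so far: 5)
  Token 6: 'teacher' -> NEW (unique so far: 6)
  Token 7: 'those' -> NEW (unique so far: 7)
Unique types: ('always', 'but', 'dark', 'heard', 'or', 'teacher', 'those')
Vocabulary size: 7

7


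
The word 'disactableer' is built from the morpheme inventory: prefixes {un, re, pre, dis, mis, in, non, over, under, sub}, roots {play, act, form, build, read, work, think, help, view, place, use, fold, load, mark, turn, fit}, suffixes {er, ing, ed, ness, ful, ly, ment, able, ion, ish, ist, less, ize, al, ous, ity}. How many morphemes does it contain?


Segmenting 'disactableer' against the inventory:
  'dis' -> prefix (morpheme 1)
  'act' -> root (morpheme 2)
  'able' -> suffix (morpheme 3)
  'er' -> suffix (morpheme 4)
Total morphemes: 4

4


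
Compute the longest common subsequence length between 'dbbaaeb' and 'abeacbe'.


DP table for LCS of 'dbbaaeb' and 'abeacbe':
       a  b  e  a  c  b  e
    0  0  0  0  0  0  0  0
  d 0  0  0  0  0  0  0  0
  b 0  0  1  1  1  1  1  1
  b 0  0  1  1  1  1  2  2
  a 0  1  1  1  2  2  2  2
  a 0  1  1  1  2  2  2  2
  e 0  1  1  2  2  2  2  3
  b 0  1  2  2  2  2  3  3
LCS: 'bbe'
LCS length = 3

3


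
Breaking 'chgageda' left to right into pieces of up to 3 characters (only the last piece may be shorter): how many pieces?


'chgageda' has 8 characters.
Chunking with max size 3:
  Chunk 1: 'chg' (positions 0-2)
  Chunk 2: 'age' (positions 3-5)
  Chunk 3: 'da' (positions 6-7)
Total chunks: ceil(8 / 3) = 3

3


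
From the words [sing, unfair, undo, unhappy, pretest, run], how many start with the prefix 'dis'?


Checking each word for prefix 'dis':
  'sing' -> no (count: 0)
  'unfair' -> no (count: 0)
  'undo' -> no (count: 0)
  'unhappy' -> no (count: 0)
  'pretest' -> no (count: 0)
  'run' -> no (count: 0)
Total with prefix 'dis': 0

0


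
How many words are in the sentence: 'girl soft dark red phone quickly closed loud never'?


Counting words by splitting on spaces:
  Word 1: 'girl'
  Word 2: 'soft'
  Word 3: 'dark'
  Word 4: 'red'
  Word 5: 'phone'
  Word 6: 'quickly'
  Word 7: 'closed'
  Word 8: 'loud'
  Word 9: 'never'
Total words: 9

9


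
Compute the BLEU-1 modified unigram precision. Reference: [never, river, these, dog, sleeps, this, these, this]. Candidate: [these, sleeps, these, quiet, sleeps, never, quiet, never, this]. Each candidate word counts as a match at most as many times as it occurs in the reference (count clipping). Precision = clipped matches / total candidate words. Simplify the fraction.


Reference word counts: {'dog': 1, 'never': 1, 'river': 1, 'sleeps': 1, 'these': 2, 'this': 2}
Checking each candidate word (with clipping):
  'these' -> in reference (ref count 2, used 1/2) -> match (matches: 1)
  'sleeps' -> in reference (ref count 1, used 1/1) -> match (matches: 2)
  'these' -> in reference (ref count 2, used 2/2) -> match (matches: 3)
  'quiet' -> not in reference -> no match (matches: 3)
  'sleeps' -> ref count 1 already used up (1/1) -> clipped, no match (matches: 3)
  'never' -> in reference (ref count 1, used 1/1) -> match (matches: 4)
  'quiet' -> not in reference -> no match (matches: 4)
  'never' -> ref count 1 already used up (1/1) -> clipped, no match (matches: 4)
  'this' -> in reference (ref count 2, used 1/2) -> match (matches: 5)
Clipped matches: 5, Candidate length: 9
Precision = 5/9

5/9


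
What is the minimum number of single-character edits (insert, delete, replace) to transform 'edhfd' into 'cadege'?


Building DP table for s1='edhfd' (len 5) and s2='cadege' (len 6):
       c  a  d  e  g  e
    0  1  2  3  4  5  6
  e 1  1  2  3  3  4  5
  d 2  2  2  2  3  4  5
  h 3  3  3  3  3  4  5
  f 4  4  4  4  4  4  5
  d 5  5  5  4  5  5  5
Edit distance = dp[5][6] = 5

5


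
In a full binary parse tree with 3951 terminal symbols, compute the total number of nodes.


Leaf nodes (terminals): 3951
Internal nodes = n - 1 = 3951 - 1 = 3950
Total = leaves + internal = 3951 + 3950 = 7901

7901


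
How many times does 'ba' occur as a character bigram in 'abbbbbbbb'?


Scanning 'abbbbbbbb' for bigram 'ba':
  Position 0: 'ab' -> no
  Position 1: 'bb' -> no
  Position 2: 'bb' -> no
  Position 3: 'bb' -> no
  Position 4: 'bb' -> no
  Position 5: 'bb' -> no
  Position 6: 'bb' -> no
  Position 7: 'bb' -> no
Total matches: 0

0


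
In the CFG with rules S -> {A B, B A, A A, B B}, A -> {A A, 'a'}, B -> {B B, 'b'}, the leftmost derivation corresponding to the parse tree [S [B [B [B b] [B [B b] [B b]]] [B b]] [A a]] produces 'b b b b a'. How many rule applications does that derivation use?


Every bracketed nonterminal node [X ...] in the tree is produced by exactly one rule application.
Reading the tree off as a leftmost derivation:
  Step 1: S  =>  B A   (applied S -> B A)
  Step 2: B A  =>  B B A   (applied B -> B B)
  Step 3: B B A  =>  B B B A   (applied B -> B B)
  Step 4: B B B A  =>  b B B A   (applied B -> b)
  Step 5: b B B A  =>  b B B B A   (applied B -> B B)
  Step 6: b B B B A  =>  b b B B A   (applied B -> b)
  Step 7: b b B B A  =>  b b b B A   (applied B -> b)
  Step 8: b b b B A  =>  b b b b A   (applied B -> b)
  Step 9: b b b b A  =>  b b b b a   (applied A -> a)
Final yield: b b b b a
Total rewrite steps: 9

9


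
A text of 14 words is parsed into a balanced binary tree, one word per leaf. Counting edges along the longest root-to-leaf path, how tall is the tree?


In a balanced binary tree with n leaves the deepest leaf is ceil(log2(n)) edges below the root.
log2(14) = 3.8074
ceil(3.8074) = 4
height (edges) = 4

4


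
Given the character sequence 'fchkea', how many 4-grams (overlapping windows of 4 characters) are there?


String 'fchkea' has length L = 6.
Number of overlapping n-grams = L - n + 1
Substituting: 6 - 4 + 1 = 3

3


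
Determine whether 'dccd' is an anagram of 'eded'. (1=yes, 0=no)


Sort characters of 'dccd': 'ccdd'
Sort characters of 'eded': 'ddee'
Sorted forms differ -> they are NOT anagrams
Result: 0

0


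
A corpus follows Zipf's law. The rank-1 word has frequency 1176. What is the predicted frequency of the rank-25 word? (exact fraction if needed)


Zipf's law: freq(rank) = f1 / rank
f1 = 1176, rank = 25
freq = 1176 / 25
GCD(1176, 25) = 1
Simplified: 1176/25

1176/25


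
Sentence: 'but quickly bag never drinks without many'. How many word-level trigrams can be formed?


Word trigrams from [7] words:
  Trigram 1: (but quickly bag)
  Trigram 2: (quickly bag never)
  Trigram 3: (bag never drinks)
  Trigram 4: (never drinks without)
  Trigram 5: (drinks without many)
Total word trigrams: 7 - 2 = 5

5


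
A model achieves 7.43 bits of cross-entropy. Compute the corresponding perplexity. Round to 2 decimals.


Perplexity formula: PP = 2^H
H = 7.43
PP = 2^7.43
Decompose: 2^7.43 = 2^7 * 2^0.43
2^7 = 128, 2^0.43 ~ 1.3472336
PP ~ 128 * 1.3472336 = 172.4459008
Rounded to 2 decimals: 172.45

172.45


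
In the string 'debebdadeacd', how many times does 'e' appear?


Scanning 'debebdadeacd' for 'e':
  Position 1: 'e' -> MATCH (count: 1)
  Position 3: 'e' -> MATCH (count: 2)
  Position 8: 'e' -> MATCH (count: 3)
Total occurrences of 'e': 3

3


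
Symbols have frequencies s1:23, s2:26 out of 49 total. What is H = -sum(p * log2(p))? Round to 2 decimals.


Computing entropy H = -sum(p_i * log2(p_i)):
  s1: p = 23/49 = 0.4694, -p*log2(p) = 0.5122
  s2: p = 26/49 = 0.5306, -p*log2(p) = 0.4851
H = sum of terms = 0.9973
Rounded to 2 decimals: 1.00

1.00


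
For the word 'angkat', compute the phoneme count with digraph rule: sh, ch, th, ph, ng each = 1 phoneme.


Parsing 'angkat' greedily, digraphs first:
  'a' -> vowel phoneme (phonemes so far: 1)
  'ng' -> digraph (1 consonant phoneme) (phonemes so far: 2)
  'k' -> consonant phoneme (phonemes so far: 3)
  'a' -> vowel phoneme (phonemes so far: 4)
  't' -> consonant phoneme (phonemes so far: 5)
Total phonemes: 5

5


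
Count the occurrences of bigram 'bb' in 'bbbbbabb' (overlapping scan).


Scanning 'bbbbbabb' for bigram 'bb':
  Position 0: 'bb' -> MATCH
  Position 1: 'bb' -> MATCH
  Position 2: 'bb' -> MATCH
  Position 3: 'bb' -> MATCH
  Position 4: 'ba' -> no
  Position 5: 'ab' -> no
  Position 6: 'bb' -> MATCH
Total matches: 5

5


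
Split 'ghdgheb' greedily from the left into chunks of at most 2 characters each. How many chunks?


'ghdgheb' has 7 characters.
Chunking with max size 2:
  Chunk 1: 'gh' (positions 0-1)
  Chunk 2: 'dg' (positions 2-3)
  Chunk 3: 'he' (positions 4-5)
  Chunk 4: 'b' (positions 6-6)
Total chunks: ceil(7 / 2) = 4

4


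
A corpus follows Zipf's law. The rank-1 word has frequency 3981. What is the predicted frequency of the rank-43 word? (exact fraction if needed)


Zipf's law: freq(rank) = f1 / rank
f1 = 3981, rank = 43
freq = 3981 / 43
GCD(3981, 43) = 1
Simplified: 3981/43

3981/43


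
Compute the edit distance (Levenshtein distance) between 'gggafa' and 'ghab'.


Building DP table for s1='gggafa' (len 6) and s2='ghab' (len 4):
       g  h  a  b
    0  1  2  3  4
  g 1  0  1  2  3
  g 2  1  1  2  3
  g 3  2  2  2  3
  a 4  3  3  2  3
  f 5  4  4  3  3
  a 6  5  5  4  4
Edit distance = dp[6][4] = 4

4


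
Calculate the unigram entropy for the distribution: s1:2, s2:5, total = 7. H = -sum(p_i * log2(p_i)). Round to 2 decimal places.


Computing entropy H = -sum(p_i * log2(p_i)):
  s1: p = 2/7 = 0.2857, -p*log2(p) = 0.5164
  s2: p = 5/7 = 0.7143, -p*log2(p) = 0.3467
H = sum of terms = 0.8631
Rounded to 2 decimals: 0.86

0.86


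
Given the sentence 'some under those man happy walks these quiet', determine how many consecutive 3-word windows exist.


Word trigrams from [8] words:
  Trigram 1: (some under those)
  Trigram 2: (under those man)
  Trigram 3: (those man happy)
  Trigram 4: (man happy walks)
  Trigram 5: (happy walks these)
  Trigram 6: (walks these quiet)
Total word trigrams: 8 - 2 = 6

6


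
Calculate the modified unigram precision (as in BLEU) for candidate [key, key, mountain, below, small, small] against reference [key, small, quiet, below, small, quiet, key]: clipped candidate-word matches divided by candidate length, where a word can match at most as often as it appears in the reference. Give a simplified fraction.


Reference word counts: {'below': 1, 'key': 2, 'quiet': 2, 'small': 2}
Checking each candidate word (with clipping):
  'key' -> in reference (ref count 2, used 1/2) -> match (matches: 1)
  'key' -> in reference (ref count 2, used 2/2) -> match (matches: 2)
  'mountain' -> not in reference -> no match (matches: 2)
  'below' -> in reference (ref count 1, used 1/1) -> match (matches: 3)
  'small' -> in reference (ref count 2, used 1/2) -> match (matches: 4)
  'small' -> in reference (ref count 2, used 2/2) -> match (matches: 5)
Clipped matches: 5, Candidate length: 6
Precision = 5/6

5/6


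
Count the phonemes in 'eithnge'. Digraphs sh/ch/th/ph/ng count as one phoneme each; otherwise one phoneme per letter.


Parsing 'eithnge' greedily, digraphs first:
  'e' -> vowel phoneme (phonemes so far: 1)
  'i' -> vowel phoneme (phonemes so far: 2)
  'th' -> digraph (1 consonant phoneme) (phonemes so far: 3)
  'ng' -> digraph (1 consonant phoneme) (phonemes so far: 4)
  'e' -> vowel phoneme (phonemes so far: 5)
Total phonemes: 5

5


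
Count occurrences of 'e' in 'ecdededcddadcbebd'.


Scanning 'ecdededcddadcbebd' for 'e':
  Position 0: 'e' -> MATCH (count: 1)
  Position 3: 'e' -> MATCH (count: 2)
  Position 5: 'e' -> MATCH (count: 3)
  Position 14: 'e' -> MATCH (count: 4)
Total occurrences of 'e': 4

4


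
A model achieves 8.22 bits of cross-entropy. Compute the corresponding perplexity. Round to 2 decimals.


Perplexity formula: PP = 2^H
H = 8.22
PP = 2^8.22
Decompose: 2^8.22 = 2^8 * 2^0.22
2^8 = 256, 2^0.22 ~ 1.1647336
PP ~ 256 * 1.1647336 = 298.1718016
Rounded to 2 decimals: 298.17

298.17


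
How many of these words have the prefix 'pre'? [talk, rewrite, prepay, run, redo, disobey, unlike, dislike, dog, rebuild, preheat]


Checking each word for prefix 'pre':
  'talk' -> no (count: 0)
  'rewrite' -> no (count: 0)
  'prepay' -> YES, starts with 'pre' (count: 1)
  'run' -> no (count: 1)
  'redo' -> no (count: 1)
  'disobey' -> no (count: 1)
  'unlike' -> no (count: 1)
  'dislike' -> no (count: 1)
  'dog' -> no (count: 1)
  'rebuild' -> no (count: 1)
  'preheat' -> YES, starts with 'pre' (count: 2)
Total with prefix 'pre': 2

2


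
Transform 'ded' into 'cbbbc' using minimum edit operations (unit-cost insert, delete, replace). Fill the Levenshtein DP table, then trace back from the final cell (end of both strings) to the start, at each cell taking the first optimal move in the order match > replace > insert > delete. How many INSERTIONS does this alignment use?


Edit distance = 5. Backtracking from cell (3, 5) with preference match > replace > insert > delete,
then listing the resulting alignment 'ded' -> 'cbbbc' left to right:
  Step 1: insert 'c' [insertion #1]
  Step 2: insert 'b' [insertion #2]
  Step 3: replace d->b
  Step 4: replace e->b
  Step 5: replace d->c
Total insertions: 2

2


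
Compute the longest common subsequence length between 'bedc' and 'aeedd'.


DP table for LCS of 'bedc' and 'aeedd':
       a  e  e  d  d
    0  0  0  0  0  0
  b 0  0  0  0  0  0
  e 0  0  1  1  1  1
  d 0  0  1  1  2  2
  c 0  0  1  1  2  2
LCS: 'ed'
LCS length = 2

2
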